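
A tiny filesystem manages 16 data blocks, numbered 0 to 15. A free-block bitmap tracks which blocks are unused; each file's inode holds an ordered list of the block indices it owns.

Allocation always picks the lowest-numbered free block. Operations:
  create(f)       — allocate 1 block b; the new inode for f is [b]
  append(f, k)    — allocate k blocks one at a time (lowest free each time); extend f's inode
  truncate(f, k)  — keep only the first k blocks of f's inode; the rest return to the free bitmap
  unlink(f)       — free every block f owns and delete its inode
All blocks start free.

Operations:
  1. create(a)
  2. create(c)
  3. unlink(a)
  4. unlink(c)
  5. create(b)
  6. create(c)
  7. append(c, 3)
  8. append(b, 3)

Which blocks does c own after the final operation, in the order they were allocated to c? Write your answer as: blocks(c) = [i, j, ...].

blocks(c) = [1, 2, 3, 4]

after create(a) → a:[0]  free=[F...............]
after create(c) → a:[0], c:[1]  free=[FF..............]
after unlink(a) → c:[1]  free=[.F..............]
after unlink(c) →   free=[................]
after create(b) → b:[0]  free=[F...............]
after create(c) → b:[0], c:[1]  free=[FF..............]
after append(c, 3) → b:[0], c:[1, 2, 3, 4]  free=[FFFFF...........]
after append(b, 3) → b:[0, 5, 6, 7], c:[1, 2, 3, 4]  free=[FFFFFFFF........]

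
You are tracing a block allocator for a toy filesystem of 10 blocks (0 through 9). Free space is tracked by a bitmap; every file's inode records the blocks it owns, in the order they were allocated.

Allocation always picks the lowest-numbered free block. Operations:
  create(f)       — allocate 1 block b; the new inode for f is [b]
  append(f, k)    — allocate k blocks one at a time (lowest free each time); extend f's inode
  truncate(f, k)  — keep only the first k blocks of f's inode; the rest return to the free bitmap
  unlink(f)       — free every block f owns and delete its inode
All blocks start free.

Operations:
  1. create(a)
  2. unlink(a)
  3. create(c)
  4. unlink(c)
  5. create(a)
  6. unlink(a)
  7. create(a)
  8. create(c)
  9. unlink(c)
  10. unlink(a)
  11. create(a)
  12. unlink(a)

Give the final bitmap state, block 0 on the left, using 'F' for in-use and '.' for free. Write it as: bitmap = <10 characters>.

[1] create(a) — a=0 (map F.........)
[2] unlink(a) —  (map ..........)
[3] create(c) — c=0 (map F.........)
[4] unlink(c) —  (map ..........)
[5] create(a) — a=0 (map F.........)
[6] unlink(a) —  (map ..........)
[7] create(a) — a=0 (map F.........)
[8] create(c) — a=0 c=1 (map FF........)
[9] unlink(c) — a=0 (map F.........)
[10] unlink(a) —  (map ..........)
[11] create(a) — a=0 (map F.........)
[12] unlink(a) —  (map ..........)

bitmap = ..........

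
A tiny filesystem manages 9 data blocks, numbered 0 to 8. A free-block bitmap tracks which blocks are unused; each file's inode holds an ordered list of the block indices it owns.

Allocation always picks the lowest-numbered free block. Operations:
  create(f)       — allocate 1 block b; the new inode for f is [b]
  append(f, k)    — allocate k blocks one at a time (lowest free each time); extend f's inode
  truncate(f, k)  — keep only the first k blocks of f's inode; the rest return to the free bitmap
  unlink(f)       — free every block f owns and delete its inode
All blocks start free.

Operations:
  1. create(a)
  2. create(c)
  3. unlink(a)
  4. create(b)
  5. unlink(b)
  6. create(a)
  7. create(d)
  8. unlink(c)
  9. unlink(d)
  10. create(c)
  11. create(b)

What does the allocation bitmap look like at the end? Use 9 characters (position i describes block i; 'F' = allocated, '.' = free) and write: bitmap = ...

after create(a) → a:[0]  free=[F........]
after create(c) → a:[0], c:[1]  free=[FF.......]
after unlink(a) → c:[1]  free=[.F.......]
after create(b) → b:[0], c:[1]  free=[FF.......]
after unlink(b) → c:[1]  free=[.F.......]
after create(a) → a:[0], c:[1]  free=[FF.......]
after create(d) → a:[0], c:[1], d:[2]  free=[FFF......]
after unlink(c) → a:[0], d:[2]  free=[F.F......]
after unlink(d) → a:[0]  free=[F........]
after create(c) → a:[0], c:[1]  free=[FF.......]
after create(b) → a:[0], b:[2], c:[1]  free=[FFF......]

bitmap = FFF......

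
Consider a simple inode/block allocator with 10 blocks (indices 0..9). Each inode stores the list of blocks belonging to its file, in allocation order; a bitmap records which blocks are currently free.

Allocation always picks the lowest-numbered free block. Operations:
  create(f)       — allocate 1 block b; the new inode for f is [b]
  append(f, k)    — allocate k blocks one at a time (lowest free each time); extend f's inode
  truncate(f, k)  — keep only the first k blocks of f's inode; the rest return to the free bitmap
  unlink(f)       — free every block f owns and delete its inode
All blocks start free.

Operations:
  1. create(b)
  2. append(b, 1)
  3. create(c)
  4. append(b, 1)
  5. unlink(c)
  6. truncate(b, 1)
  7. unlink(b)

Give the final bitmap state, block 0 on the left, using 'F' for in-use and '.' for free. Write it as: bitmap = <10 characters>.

after create(b) → b:[0]  free=[F.........]
after append(b, 1) → b:[0, 1]  free=[FF........]
after create(c) → b:[0, 1], c:[2]  free=[FFF.......]
after append(b, 1) → b:[0, 1, 3], c:[2]  free=[FFFF......]
after unlink(c) → b:[0, 1, 3]  free=[FF.F......]
after truncate(b, 1) → b:[0]  free=[F.........]
after unlink(b) →   free=[..........]

bitmap = ..........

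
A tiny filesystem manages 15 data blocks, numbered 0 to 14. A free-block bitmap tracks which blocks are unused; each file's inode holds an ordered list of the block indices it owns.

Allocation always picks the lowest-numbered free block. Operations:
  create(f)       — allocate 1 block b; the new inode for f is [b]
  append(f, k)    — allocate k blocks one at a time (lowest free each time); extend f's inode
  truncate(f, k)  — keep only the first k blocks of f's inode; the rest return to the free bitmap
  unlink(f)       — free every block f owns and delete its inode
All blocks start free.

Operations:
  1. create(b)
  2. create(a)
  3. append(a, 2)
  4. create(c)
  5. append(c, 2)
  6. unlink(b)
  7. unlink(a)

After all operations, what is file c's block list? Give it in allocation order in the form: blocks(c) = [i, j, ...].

create(b): bitmap=F.............. | b=[0]
create(a): bitmap=FF............. | a=[1] b=[0]
append(a, 2): bitmap=FFFF........... | a=[1, 2, 3] b=[0]
create(c): bitmap=FFFFF.......... | a=[1, 2, 3] b=[0] c=[4]
append(c, 2): bitmap=FFFFFFF........ | a=[1, 2, 3] b=[0] c=[4, 5, 6]
unlink(b): bitmap=.FFFFFF........ | a=[1, 2, 3] c=[4, 5, 6]
unlink(a): bitmap=....FFF........ | c=[4, 5, 6]

blocks(c) = [4, 5, 6]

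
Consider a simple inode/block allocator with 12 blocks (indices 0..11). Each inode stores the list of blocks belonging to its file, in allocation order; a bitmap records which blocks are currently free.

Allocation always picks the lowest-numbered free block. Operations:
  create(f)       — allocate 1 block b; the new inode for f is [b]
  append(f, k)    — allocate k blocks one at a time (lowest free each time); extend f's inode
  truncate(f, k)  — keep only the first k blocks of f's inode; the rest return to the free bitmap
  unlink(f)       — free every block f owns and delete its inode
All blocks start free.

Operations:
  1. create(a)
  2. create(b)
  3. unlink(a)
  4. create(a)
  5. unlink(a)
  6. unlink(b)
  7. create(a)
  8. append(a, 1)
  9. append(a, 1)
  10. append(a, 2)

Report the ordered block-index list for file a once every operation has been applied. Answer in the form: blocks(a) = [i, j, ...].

  1. create(a)  ⇒  F...........  {a→[0]}
  2. create(b)  ⇒  FF..........  {a→[0]; b→[1]}
  3. unlink(a)  ⇒  .F..........  {b→[1]}
  4. create(a)  ⇒  FF..........  {a→[0]; b→[1]}
  5. unlink(a)  ⇒  .F..........  {b→[1]}
  6. unlink(b)  ⇒  ............  {}
  7. create(a)  ⇒  F...........  {a→[0]}
  8. append(a, 1)  ⇒  FF..........  {a→[0, 1]}
  9. append(a, 1)  ⇒  FFF.........  {a→[0, 1, 2]}
  10. append(a, 2)  ⇒  FFFFF.......  {a→[0, 1, 2, 3, 4]}

blocks(a) = [0, 1, 2, 3, 4]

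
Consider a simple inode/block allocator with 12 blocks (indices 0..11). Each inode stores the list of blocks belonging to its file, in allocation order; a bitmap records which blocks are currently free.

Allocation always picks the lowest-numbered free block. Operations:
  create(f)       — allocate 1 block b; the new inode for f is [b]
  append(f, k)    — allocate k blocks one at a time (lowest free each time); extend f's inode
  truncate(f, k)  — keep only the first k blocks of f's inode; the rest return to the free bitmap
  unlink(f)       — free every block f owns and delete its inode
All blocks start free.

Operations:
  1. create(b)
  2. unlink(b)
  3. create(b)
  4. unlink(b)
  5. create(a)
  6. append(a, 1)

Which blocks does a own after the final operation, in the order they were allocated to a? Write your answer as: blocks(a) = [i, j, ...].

after create(b) → b:[0]  free=[F...........]
after unlink(b) →   free=[............]
after create(b) → b:[0]  free=[F...........]
after unlink(b) →   free=[............]
after create(a) → a:[0]  free=[F...........]
after append(a, 1) → a:[0, 1]  free=[FF..........]

blocks(a) = [0, 1]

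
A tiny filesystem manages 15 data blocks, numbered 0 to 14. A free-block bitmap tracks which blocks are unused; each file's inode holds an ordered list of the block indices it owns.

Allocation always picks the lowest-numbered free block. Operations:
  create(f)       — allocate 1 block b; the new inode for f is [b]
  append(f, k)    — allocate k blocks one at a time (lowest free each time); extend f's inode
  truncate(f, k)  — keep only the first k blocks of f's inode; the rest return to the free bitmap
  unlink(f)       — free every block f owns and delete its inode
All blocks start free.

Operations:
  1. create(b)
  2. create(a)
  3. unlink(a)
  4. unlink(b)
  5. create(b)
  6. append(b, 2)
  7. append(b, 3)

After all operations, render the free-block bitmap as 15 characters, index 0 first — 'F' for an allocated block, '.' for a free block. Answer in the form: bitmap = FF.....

bitmap = FFFFFF.........

create(b): bitmap=F.............. | b=[0]
create(a): bitmap=FF............. | a=[1] b=[0]
unlink(a): bitmap=F.............. | b=[0]
unlink(b): bitmap=............... | 
create(b): bitmap=F.............. | b=[0]
append(b, 2): bitmap=FFF............ | b=[0, 1, 2]
append(b, 3): bitmap=FFFFFF......... | b=[0, 1, 2, 3, 4, 5]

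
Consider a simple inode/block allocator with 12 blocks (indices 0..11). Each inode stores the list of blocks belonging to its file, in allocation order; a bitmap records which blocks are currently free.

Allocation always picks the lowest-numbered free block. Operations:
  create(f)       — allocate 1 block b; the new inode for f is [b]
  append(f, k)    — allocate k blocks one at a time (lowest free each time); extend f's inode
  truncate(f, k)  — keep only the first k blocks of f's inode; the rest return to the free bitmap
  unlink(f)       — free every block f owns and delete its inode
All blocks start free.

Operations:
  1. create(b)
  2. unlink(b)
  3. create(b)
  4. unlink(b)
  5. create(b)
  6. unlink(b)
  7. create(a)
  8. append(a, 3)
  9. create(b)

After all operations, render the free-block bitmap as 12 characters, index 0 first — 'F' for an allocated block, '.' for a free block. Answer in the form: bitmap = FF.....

bitmap = FFFFF.......

[1] create(b) — b=0 (map F...........)
[2] unlink(b) —  (map ............)
[3] create(b) — b=0 (map F...........)
[4] unlink(b) —  (map ............)
[5] create(b) — b=0 (map F...........)
[6] unlink(b) —  (map ............)
[7] create(a) — a=0 (map F...........)
[8] append(a, 3) — a=0,1,2,3 (map FFFF........)
[9] create(b) — a=0,1,2,3 b=4 (map FFFFF.......)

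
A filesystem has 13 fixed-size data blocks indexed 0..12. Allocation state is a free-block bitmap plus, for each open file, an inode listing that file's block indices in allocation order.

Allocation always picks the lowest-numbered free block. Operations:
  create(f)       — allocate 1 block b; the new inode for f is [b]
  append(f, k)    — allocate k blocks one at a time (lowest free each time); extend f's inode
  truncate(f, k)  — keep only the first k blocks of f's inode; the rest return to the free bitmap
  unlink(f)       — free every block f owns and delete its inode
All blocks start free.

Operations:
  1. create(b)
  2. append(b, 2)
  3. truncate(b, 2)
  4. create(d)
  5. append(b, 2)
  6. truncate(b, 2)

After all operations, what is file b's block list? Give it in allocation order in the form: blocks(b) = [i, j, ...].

blocks(b) = [0, 1]

create(b): bitmap=F............ | b=[0]
append(b, 2): bitmap=FFF.......... | b=[0, 1, 2]
truncate(b, 2): bitmap=FF........... | b=[0, 1]
create(d): bitmap=FFF.......... | b=[0, 1] d=[2]
append(b, 2): bitmap=FFFFF........ | b=[0, 1, 3, 4] d=[2]
truncate(b, 2): bitmap=FFF.......... | b=[0, 1] d=[2]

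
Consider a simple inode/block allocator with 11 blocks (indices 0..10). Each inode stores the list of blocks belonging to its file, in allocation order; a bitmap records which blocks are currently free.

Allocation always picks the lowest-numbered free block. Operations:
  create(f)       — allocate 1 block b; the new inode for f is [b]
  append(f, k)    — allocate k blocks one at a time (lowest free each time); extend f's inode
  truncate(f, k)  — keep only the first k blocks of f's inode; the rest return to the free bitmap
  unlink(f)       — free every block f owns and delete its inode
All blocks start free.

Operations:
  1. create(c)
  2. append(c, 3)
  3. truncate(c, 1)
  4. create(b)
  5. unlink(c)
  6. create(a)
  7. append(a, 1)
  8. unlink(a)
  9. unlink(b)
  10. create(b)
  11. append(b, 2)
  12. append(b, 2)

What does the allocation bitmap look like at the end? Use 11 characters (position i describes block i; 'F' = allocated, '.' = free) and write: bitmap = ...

[1] create(c) — c=0 (map F..........)
[2] append(c, 3) — c=0,1,2,3 (map FFFF.......)
[3] truncate(c, 1) — c=0 (map F..........)
[4] create(b) — b=1 c=0 (map FF.........)
[5] unlink(c) — b=1 (map .F.........)
[6] create(a) — a=0 b=1 (map FF.........)
[7] append(a, 1) — a=0,2 b=1 (map FFF........)
[8] unlink(a) — b=1 (map .F.........)
[9] unlink(b) —  (map ...........)
[10] create(b) — b=0 (map F..........)
[11] append(b, 2) — b=0,1,2 (map FFF........)
[12] append(b, 2) — b=0,1,2,3,4 (map FFFFF......)

bitmap = FFFFF......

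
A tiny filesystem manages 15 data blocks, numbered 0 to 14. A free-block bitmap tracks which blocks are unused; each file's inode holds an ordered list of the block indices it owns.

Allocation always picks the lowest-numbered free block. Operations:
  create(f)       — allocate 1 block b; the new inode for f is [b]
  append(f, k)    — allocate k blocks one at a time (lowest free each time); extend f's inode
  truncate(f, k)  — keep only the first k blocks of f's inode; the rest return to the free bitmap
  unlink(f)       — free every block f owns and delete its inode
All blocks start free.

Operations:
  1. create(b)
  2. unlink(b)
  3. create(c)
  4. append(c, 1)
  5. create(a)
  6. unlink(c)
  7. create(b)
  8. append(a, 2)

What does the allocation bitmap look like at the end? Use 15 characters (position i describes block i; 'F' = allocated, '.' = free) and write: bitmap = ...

bitmap = FFFF...........

create(b): bitmap=F.............. | b=[0]
unlink(b): bitmap=............... | 
create(c): bitmap=F.............. | c=[0]
append(c, 1): bitmap=FF............. | c=[0, 1]
create(a): bitmap=FFF............ | a=[2] c=[0, 1]
unlink(c): bitmap=..F............ | a=[2]
create(b): bitmap=F.F............ | a=[2] b=[0]
append(a, 2): bitmap=FFFF........... | a=[2, 1, 3] b=[0]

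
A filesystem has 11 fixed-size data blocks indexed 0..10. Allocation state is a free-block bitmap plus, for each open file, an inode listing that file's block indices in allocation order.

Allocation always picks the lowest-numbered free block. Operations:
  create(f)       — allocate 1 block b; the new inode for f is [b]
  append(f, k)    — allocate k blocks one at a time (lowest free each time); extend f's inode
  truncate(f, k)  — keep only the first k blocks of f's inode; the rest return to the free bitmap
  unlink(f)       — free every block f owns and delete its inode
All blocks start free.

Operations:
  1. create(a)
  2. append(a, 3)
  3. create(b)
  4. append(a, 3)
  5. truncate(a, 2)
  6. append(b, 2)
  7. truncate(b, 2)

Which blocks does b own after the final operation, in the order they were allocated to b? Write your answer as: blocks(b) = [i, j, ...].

blocks(b) = [4, 2]

[1] create(a) — a=0 (map F..........)
[2] append(a, 3) — a=0,1,2,3 (map FFFF.......)
[3] create(b) — a=0,1,2,3 b=4 (map FFFFF......)
[4] append(a, 3) — a=0,1,2,3,5,6,7 b=4 (map FFFFFFFF...)
[5] truncate(a, 2) — a=0,1 b=4 (map FF..F......)
[6] append(b, 2) — a=0,1 b=4,2,3 (map FFFFF......)
[7] truncate(b, 2) — a=0,1 b=4,2 (map FFF.F......)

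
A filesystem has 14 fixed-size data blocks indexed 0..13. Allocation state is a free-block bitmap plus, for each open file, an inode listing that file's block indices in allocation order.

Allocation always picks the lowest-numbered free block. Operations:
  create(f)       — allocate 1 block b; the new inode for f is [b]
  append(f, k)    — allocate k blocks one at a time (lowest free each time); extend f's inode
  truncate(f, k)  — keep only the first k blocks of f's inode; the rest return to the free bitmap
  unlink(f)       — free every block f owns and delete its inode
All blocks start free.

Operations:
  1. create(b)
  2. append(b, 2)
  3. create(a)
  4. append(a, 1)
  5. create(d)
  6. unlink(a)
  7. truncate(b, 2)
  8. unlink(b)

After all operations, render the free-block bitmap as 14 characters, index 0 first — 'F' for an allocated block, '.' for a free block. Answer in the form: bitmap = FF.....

bitmap = .....F........

[1] create(b) — b=0 (map F.............)
[2] append(b, 2) — b=0,1,2 (map FFF...........)
[3] create(a) — a=3 b=0,1,2 (map FFFF..........)
[4] append(a, 1) — a=3,4 b=0,1,2 (map FFFFF.........)
[5] create(d) — a=3,4 b=0,1,2 d=5 (map FFFFFF........)
[6] unlink(a) — b=0,1,2 d=5 (map FFF..F........)
[7] truncate(b, 2) — b=0,1 d=5 (map FF...F........)
[8] unlink(b) — d=5 (map .....F........)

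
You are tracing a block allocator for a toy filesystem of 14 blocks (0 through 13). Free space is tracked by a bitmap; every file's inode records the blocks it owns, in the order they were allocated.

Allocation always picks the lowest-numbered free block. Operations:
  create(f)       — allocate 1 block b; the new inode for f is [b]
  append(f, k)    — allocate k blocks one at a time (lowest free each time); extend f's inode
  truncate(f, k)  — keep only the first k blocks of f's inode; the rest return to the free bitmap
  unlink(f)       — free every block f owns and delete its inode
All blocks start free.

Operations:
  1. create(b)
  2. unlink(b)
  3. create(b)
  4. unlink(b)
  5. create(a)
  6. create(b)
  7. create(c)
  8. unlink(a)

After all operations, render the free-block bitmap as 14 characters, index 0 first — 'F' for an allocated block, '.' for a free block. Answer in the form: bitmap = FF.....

  1. create(b)  ⇒  F.............  {b→[0]}
  2. unlink(b)  ⇒  ..............  {}
  3. create(b)  ⇒  F.............  {b→[0]}
  4. unlink(b)  ⇒  ..............  {}
  5. create(a)  ⇒  F.............  {a→[0]}
  6. create(b)  ⇒  FF............  {a→[0]; b→[1]}
  7. create(c)  ⇒  FFF...........  {a→[0]; b→[1]; c→[2]}
  8. unlink(a)  ⇒  .FF...........  {b→[1]; c→[2]}

bitmap = .FF...........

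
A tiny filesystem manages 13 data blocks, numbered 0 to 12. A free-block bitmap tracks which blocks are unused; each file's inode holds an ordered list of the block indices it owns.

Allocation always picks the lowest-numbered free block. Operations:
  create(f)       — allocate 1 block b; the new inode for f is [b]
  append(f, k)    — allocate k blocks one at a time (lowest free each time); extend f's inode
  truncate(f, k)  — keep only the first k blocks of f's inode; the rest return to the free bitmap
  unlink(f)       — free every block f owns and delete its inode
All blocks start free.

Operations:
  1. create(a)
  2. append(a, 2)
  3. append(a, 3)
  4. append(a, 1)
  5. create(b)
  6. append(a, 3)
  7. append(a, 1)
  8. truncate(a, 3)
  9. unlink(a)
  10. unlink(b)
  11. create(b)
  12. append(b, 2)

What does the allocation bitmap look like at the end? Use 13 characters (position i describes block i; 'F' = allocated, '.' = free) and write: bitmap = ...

create(a): bitmap=F............ | a=[0]
append(a, 2): bitmap=FFF.......... | a=[0, 1, 2]
append(a, 3): bitmap=FFFFFF....... | a=[0, 1, 2, 3, 4, 5]
append(a, 1): bitmap=FFFFFFF...... | a=[0, 1, 2, 3, 4, 5, 6]
create(b): bitmap=FFFFFFFF..... | a=[0, 1, 2, 3, 4, 5, 6] b=[7]
append(a, 3): bitmap=FFFFFFFFFFF.. | a=[0, 1, 2, 3, 4, 5, 6, 8, 9, 10] b=[7]
append(a, 1): bitmap=FFFFFFFFFFFF. | a=[0, 1, 2, 3, 4, 5, 6, 8, 9, 10, 11] b=[7]
truncate(a, 3): bitmap=FFF....F..... | a=[0, 1, 2] b=[7]
unlink(a): bitmap=.......F..... | b=[7]
unlink(b): bitmap=............. | 
create(b): bitmap=F............ | b=[0]
append(b, 2): bitmap=FFF.......... | b=[0, 1, 2]

bitmap = FFF..........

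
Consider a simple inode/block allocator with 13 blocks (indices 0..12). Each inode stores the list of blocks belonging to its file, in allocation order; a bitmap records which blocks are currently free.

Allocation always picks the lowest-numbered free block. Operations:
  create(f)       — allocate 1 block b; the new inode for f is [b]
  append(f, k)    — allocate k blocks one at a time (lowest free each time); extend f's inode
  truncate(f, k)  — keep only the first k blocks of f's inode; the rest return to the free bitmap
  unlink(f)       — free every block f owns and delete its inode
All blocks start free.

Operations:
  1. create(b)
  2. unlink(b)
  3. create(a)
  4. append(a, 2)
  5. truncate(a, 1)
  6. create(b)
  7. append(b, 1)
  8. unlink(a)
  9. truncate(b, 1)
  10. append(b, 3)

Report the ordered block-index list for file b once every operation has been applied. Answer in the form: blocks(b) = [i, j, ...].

blocks(b) = [1, 0, 2, 3]

create(b): bitmap=F............ | b=[0]
unlink(b): bitmap=............. | 
create(a): bitmap=F............ | a=[0]
append(a, 2): bitmap=FFF.......... | a=[0, 1, 2]
truncate(a, 1): bitmap=F............ | a=[0]
create(b): bitmap=FF........... | a=[0] b=[1]
append(b, 1): bitmap=FFF.......... | a=[0] b=[1, 2]
unlink(a): bitmap=.FF.......... | b=[1, 2]
truncate(b, 1): bitmap=.F........... | b=[1]
append(b, 3): bitmap=FFFF......... | b=[1, 0, 2, 3]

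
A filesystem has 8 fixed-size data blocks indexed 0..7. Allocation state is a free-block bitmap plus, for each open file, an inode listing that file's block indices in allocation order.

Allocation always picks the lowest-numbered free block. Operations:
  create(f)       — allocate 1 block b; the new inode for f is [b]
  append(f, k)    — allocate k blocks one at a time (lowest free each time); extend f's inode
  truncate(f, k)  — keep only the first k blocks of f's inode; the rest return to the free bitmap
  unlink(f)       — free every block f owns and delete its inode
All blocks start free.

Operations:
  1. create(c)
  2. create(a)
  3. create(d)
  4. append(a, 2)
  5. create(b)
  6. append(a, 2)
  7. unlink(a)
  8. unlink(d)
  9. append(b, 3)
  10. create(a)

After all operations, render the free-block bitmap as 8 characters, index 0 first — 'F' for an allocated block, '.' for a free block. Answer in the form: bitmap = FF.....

bitmap = FFFFFF..

  1. create(c)  ⇒  F.......  {c→[0]}
  2. create(a)  ⇒  FF......  {a→[1]; c→[0]}
  3. create(d)  ⇒  FFF.....  {a→[1]; c→[0]; d→[2]}
  4. append(a, 2)  ⇒  FFFFF...  {a→[1, 3, 4]; c→[0]; d→[2]}
  5. create(b)  ⇒  FFFFFF..  {a→[1, 3, 4]; b→[5]; c→[0]; d→[2]}
  6. append(a, 2)  ⇒  FFFFFFFF  {a→[1, 3, 4, 6, 7]; b→[5]; c→[0]; d→[2]}
  7. unlink(a)  ⇒  F.F..F..  {b→[5]; c→[0]; d→[2]}
  8. unlink(d)  ⇒  F....F..  {b→[5]; c→[0]}
  9. append(b, 3)  ⇒  FFFF.F..  {b→[5, 1, 2, 3]; c→[0]}
  10. create(a)  ⇒  FFFFFF..  {a→[4]; b→[5, 1, 2, 3]; c→[0]}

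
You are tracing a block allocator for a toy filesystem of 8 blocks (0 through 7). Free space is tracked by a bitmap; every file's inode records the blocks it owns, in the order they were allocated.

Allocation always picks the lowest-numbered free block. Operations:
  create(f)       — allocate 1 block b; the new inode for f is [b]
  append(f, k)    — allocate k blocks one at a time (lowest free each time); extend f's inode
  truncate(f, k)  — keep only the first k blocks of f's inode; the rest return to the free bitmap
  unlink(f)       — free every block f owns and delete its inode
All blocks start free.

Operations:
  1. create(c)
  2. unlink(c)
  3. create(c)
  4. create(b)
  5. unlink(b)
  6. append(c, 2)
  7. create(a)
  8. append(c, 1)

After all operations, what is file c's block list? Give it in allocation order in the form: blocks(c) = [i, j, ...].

blocks(c) = [0, 1, 2, 4]

  1. create(c)  ⇒  F.......  {c→[0]}
  2. unlink(c)  ⇒  ........  {}
  3. create(c)  ⇒  F.......  {c→[0]}
  4. create(b)  ⇒  FF......  {b→[1]; c→[0]}
  5. unlink(b)  ⇒  F.......  {c→[0]}
  6. append(c, 2)  ⇒  FFF.....  {c→[0, 1, 2]}
  7. create(a)  ⇒  FFFF....  {a→[3]; c→[0, 1, 2]}
  8. append(c, 1)  ⇒  FFFFF...  {a→[3]; c→[0, 1, 2, 4]}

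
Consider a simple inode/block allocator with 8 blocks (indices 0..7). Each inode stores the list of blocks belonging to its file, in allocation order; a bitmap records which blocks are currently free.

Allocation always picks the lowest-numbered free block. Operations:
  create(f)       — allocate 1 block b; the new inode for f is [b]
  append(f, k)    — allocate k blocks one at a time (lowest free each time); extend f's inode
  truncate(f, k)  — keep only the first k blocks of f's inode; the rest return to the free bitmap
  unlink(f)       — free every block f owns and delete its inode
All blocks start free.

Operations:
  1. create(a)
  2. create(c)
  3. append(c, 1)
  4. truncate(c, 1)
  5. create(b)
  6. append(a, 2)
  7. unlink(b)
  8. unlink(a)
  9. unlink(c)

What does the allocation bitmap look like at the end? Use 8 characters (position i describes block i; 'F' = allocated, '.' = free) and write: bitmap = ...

bitmap = ........

  1. create(a)  ⇒  F.......  {a→[0]}
  2. create(c)  ⇒  FF......  {a→[0]; c→[1]}
  3. append(c, 1)  ⇒  FFF.....  {a→[0]; c→[1, 2]}
  4. truncate(c, 1)  ⇒  FF......  {a→[0]; c→[1]}
  5. create(b)  ⇒  FFF.....  {a→[0]; b→[2]; c→[1]}
  6. append(a, 2)  ⇒  FFFFF...  {a→[0, 3, 4]; b→[2]; c→[1]}
  7. unlink(b)  ⇒  FF.FF...  {a→[0, 3, 4]; c→[1]}
  8. unlink(a)  ⇒  .F......  {c→[1]}
  9. unlink(c)  ⇒  ........  {}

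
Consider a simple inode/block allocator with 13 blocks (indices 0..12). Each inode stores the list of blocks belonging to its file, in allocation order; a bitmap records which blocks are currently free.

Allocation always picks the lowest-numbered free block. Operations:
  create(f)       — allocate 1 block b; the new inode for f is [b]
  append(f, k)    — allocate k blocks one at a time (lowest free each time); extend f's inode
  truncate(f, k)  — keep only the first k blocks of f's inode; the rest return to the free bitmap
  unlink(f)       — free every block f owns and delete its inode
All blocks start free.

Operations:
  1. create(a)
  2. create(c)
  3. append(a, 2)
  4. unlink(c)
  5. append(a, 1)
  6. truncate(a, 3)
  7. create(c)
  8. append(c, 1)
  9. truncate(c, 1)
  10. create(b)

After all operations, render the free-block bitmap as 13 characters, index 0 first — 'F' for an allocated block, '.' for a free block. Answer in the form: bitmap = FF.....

bitmap = FFFFF........

[1] create(a) — a=0 (map F............)
[2] create(c) — a=0 c=1 (map FF...........)
[3] append(a, 2) — a=0,2,3 c=1 (map FFFF.........)
[4] unlink(c) — a=0,2,3 (map F.FF.........)
[5] append(a, 1) — a=0,2,3,1 (map FFFF.........)
[6] truncate(a, 3) — a=0,2,3 (map F.FF.........)
[7] create(c) — a=0,2,3 c=1 (map FFFF.........)
[8] append(c, 1) — a=0,2,3 c=1,4 (map FFFFF........)
[9] truncate(c, 1) — a=0,2,3 c=1 (map FFFF.........)
[10] create(b) — a=0,2,3 b=4 c=1 (map FFFFF........)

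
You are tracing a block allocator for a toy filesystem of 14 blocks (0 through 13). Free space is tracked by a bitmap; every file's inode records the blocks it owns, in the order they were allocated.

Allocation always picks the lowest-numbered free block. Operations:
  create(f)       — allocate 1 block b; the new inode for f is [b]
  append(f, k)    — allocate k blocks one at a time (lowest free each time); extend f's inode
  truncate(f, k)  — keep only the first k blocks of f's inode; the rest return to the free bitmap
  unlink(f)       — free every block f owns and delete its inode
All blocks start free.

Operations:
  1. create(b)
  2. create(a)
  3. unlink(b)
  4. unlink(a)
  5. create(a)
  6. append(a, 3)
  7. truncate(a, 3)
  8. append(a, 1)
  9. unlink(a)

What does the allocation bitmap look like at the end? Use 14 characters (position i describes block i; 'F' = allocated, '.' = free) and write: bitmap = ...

bitmap = ..............

  1. create(b)  ⇒  F.............  {b→[0]}
  2. create(a)  ⇒  FF............  {a→[1]; b→[0]}
  3. unlink(b)  ⇒  .F............  {a→[1]}
  4. unlink(a)  ⇒  ..............  {}
  5. create(a)  ⇒  F.............  {a→[0]}
  6. append(a, 3)  ⇒  FFFF..........  {a→[0, 1, 2, 3]}
  7. truncate(a, 3)  ⇒  FFF...........  {a→[0, 1, 2]}
  8. append(a, 1)  ⇒  FFFF..........  {a→[0, 1, 2, 3]}
  9. unlink(a)  ⇒  ..............  {}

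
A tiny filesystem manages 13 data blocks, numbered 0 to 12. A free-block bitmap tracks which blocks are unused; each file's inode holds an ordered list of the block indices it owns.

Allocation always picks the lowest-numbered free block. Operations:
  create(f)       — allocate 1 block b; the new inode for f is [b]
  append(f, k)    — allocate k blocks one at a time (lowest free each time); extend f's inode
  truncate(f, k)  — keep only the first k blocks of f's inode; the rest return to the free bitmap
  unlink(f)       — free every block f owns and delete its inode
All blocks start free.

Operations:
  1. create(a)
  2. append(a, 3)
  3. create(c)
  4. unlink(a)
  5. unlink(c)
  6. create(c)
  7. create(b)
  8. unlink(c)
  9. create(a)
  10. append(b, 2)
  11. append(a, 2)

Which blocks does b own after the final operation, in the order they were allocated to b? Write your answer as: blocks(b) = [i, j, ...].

[1] create(a) — a=0 (map F............)
[2] append(a, 3) — a=0,1,2,3 (map FFFF.........)
[3] create(c) — a=0,1,2,3 c=4 (map FFFFF........)
[4] unlink(a) — c=4 (map ....F........)
[5] unlink(c) —  (map .............)
[6] create(c) — c=0 (map F............)
[7] create(b) — b=1 c=0 (map FF...........)
[8] unlink(c) — b=1 (map .F...........)
[9] create(a) — a=0 b=1 (map FF...........)
[10] append(b, 2) — a=0 b=1,2,3 (map FFFF.........)
[11] append(a, 2) — a=0,4,5 b=1,2,3 (map FFFFFF.......)

blocks(b) = [1, 2, 3]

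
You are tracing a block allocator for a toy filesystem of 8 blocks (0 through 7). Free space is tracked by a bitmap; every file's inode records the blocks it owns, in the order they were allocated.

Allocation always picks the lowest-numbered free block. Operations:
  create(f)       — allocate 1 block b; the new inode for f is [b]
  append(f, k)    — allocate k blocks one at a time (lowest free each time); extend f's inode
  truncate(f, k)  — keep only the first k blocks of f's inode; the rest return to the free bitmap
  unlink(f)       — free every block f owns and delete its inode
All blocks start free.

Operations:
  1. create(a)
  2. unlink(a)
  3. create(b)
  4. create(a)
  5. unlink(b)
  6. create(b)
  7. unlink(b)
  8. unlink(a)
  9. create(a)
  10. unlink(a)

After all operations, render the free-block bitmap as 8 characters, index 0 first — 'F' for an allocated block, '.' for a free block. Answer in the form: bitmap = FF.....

bitmap = ........

  1. create(a)  ⇒  F.......  {a→[0]}
  2. unlink(a)  ⇒  ........  {}
  3. create(b)  ⇒  F.......  {b→[0]}
  4. create(a)  ⇒  FF......  {a→[1]; b→[0]}
  5. unlink(b)  ⇒  .F......  {a→[1]}
  6. create(b)  ⇒  FF......  {a→[1]; b→[0]}
  7. unlink(b)  ⇒  .F......  {a→[1]}
  8. unlink(a)  ⇒  ........  {}
  9. create(a)  ⇒  F.......  {a→[0]}
  10. unlink(a)  ⇒  ........  {}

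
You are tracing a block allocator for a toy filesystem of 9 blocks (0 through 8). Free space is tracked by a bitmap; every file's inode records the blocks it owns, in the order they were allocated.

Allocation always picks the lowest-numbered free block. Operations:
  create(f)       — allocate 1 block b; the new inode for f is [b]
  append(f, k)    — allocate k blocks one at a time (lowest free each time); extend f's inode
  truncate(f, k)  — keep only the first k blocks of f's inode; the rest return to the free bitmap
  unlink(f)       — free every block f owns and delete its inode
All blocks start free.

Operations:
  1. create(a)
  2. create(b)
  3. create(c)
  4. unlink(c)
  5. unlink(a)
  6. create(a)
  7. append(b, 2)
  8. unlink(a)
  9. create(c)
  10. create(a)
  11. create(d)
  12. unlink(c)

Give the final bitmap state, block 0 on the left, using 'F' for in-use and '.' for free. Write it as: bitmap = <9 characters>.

bitmap = .FFFFF...

create(a): bitmap=F........ | a=[0]
create(b): bitmap=FF....... | a=[0] b=[1]
create(c): bitmap=FFF...... | a=[0] b=[1] c=[2]
unlink(c): bitmap=FF....... | a=[0] b=[1]
unlink(a): bitmap=.F....... | b=[1]
create(a): bitmap=FF....... | a=[0] b=[1]
append(b, 2): bitmap=FFFF..... | a=[0] b=[1, 2, 3]
unlink(a): bitmap=.FFF..... | b=[1, 2, 3]
create(c): bitmap=FFFF..... | b=[1, 2, 3] c=[0]
create(a): bitmap=FFFFF.... | a=[4] b=[1, 2, 3] c=[0]
create(d): bitmap=FFFFFF... | a=[4] b=[1, 2, 3] c=[0] d=[5]
unlink(c): bitmap=.FFFFF... | a=[4] b=[1, 2, 3] d=[5]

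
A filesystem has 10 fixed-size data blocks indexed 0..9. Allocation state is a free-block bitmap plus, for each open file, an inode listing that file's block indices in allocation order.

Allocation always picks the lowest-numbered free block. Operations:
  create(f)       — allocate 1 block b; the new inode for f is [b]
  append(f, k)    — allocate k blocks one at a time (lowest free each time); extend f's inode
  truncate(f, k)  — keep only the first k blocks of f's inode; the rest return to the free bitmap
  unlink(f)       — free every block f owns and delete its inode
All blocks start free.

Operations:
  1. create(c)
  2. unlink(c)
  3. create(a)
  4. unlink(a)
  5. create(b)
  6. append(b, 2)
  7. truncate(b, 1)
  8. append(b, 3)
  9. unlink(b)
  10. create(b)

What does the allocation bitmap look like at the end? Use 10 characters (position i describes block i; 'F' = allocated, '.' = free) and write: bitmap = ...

bitmap = F.........

[1] create(c) — c=0 (map F.........)
[2] unlink(c) —  (map ..........)
[3] create(a) — a=0 (map F.........)
[4] unlink(a) —  (map ..........)
[5] create(b) — b=0 (map F.........)
[6] append(b, 2) — b=0,1,2 (map FFF.......)
[7] truncate(b, 1) — b=0 (map F.........)
[8] append(b, 3) — b=0,1,2,3 (map FFFF......)
[9] unlink(b) —  (map ..........)
[10] create(b) — b=0 (map F.........)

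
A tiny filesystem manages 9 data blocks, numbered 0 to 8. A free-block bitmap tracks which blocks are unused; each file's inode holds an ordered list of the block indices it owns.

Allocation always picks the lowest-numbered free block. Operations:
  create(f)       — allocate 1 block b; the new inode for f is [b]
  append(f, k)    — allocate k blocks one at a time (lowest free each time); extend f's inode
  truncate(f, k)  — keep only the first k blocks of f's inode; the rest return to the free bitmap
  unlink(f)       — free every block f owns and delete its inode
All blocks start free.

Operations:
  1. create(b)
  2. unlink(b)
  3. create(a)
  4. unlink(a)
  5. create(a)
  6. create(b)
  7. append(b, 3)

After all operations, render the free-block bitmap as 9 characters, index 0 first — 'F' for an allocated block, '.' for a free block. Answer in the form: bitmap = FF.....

bitmap = FFFFF....

create(b): bitmap=F........ | b=[0]
unlink(b): bitmap=......... | 
create(a): bitmap=F........ | a=[0]
unlink(a): bitmap=......... | 
create(a): bitmap=F........ | a=[0]
create(b): bitmap=FF....... | a=[0] b=[1]
append(b, 3): bitmap=FFFFF.... | a=[0] b=[1, 2, 3, 4]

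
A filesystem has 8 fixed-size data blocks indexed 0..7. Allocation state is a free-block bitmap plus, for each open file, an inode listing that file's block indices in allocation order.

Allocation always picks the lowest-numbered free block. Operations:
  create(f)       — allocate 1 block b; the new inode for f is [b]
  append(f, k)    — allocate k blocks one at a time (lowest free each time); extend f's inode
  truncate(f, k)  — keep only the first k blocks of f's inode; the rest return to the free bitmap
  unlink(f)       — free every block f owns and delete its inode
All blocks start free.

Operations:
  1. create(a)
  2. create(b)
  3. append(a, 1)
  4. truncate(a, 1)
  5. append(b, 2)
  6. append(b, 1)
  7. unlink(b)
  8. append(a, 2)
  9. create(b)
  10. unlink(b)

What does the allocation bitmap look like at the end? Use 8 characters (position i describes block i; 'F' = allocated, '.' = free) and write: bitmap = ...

bitmap = FFF.....

create(a): bitmap=F....... | a=[0]
create(b): bitmap=FF...... | a=[0] b=[1]
append(a, 1): bitmap=FFF..... | a=[0, 2] b=[1]
truncate(a, 1): bitmap=FF...... | a=[0] b=[1]
append(b, 2): bitmap=FFFF.... | a=[0] b=[1, 2, 3]
append(b, 1): bitmap=FFFFF... | a=[0] b=[1, 2, 3, 4]
unlink(b): bitmap=F....... | a=[0]
append(a, 2): bitmap=FFF..... | a=[0, 1, 2]
create(b): bitmap=FFFF.... | a=[0, 1, 2] b=[3]
unlink(b): bitmap=FFF..... | a=[0, 1, 2]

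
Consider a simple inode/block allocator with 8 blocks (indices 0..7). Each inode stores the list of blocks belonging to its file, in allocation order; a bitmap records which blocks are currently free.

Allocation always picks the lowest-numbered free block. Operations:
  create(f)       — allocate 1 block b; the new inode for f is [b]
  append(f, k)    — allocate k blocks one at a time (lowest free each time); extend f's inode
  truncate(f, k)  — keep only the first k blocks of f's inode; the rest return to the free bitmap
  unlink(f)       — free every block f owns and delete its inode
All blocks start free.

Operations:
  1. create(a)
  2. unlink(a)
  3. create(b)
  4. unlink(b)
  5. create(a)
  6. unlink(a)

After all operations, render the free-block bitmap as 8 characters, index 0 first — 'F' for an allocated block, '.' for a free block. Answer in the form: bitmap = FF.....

after create(a) → a:[0]  free=[F.......]
after unlink(a) →   free=[........]
after create(b) → b:[0]  free=[F.......]
after unlink(b) →   free=[........]
after create(a) → a:[0]  free=[F.......]
after unlink(a) →   free=[........]

bitmap = ........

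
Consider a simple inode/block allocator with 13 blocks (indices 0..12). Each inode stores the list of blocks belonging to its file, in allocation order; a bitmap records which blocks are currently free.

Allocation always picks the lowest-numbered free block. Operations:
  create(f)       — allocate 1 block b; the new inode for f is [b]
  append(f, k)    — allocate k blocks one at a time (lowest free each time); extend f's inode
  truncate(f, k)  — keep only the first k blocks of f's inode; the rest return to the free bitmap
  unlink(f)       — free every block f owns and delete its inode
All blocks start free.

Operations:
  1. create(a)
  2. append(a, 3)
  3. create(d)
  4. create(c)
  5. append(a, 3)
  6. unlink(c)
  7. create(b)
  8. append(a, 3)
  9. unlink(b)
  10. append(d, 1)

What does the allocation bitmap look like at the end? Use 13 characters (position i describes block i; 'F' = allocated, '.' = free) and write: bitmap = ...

bitmap = FFFFFFFFFFFF.

  1. create(a)  ⇒  F............  {a→[0]}
  2. append(a, 3)  ⇒  FFFF.........  {a→[0, 1, 2, 3]}
  3. create(d)  ⇒  FFFFF........  {a→[0, 1, 2, 3]; d→[4]}
  4. create(c)  ⇒  FFFFFF.......  {a→[0, 1, 2, 3]; c→[5]; d→[4]}
  5. append(a, 3)  ⇒  FFFFFFFFF....  {a→[0, 1, 2, 3, 6, 7, 8]; c→[5]; d→[4]}
  6. unlink(c)  ⇒  FFFFF.FFF....  {a→[0, 1, 2, 3, 6, 7, 8]; d→[4]}
  7. create(b)  ⇒  FFFFFFFFF....  {a→[0, 1, 2, 3, 6, 7, 8]; b→[5]; d→[4]}
  8. append(a, 3)  ⇒  FFFFFFFFFFFF.  {a→[0, 1, 2, 3, 6, 7, 8, 9, 10, 11]; b→[5]; d→[4]}
  9. unlink(b)  ⇒  FFFFF.FFFFFF.  {a→[0, 1, 2, 3, 6, 7, 8, 9, 10, 11]; d→[4]}
  10. append(d, 1)  ⇒  FFFFFFFFFFFF.  {a→[0, 1, 2, 3, 6, 7, 8, 9, 10, 11]; d→[4, 5]}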